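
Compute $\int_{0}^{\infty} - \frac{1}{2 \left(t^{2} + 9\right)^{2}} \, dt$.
$- \frac{\pi}{216}$

Recall the elementary integral
$$J(a) = \int_{0}^{\infty} - \frac{1}{2 \left(a^{2} + t^{2}\right)} \, dt = - \frac{\pi}{4 a}.$$

Differentiating under the integral sign with respect to $a$,
$$\frac{dJ}{da} = \int_{0}^{\infty} \frac{a}{\left(a^{2} + t^{2}\right)^{2}} \, dt = \frac{\pi}{4 a^{2}},$$
so $\int_{0}^{\infty} - \frac{1}{2 \left(a^{2} + t^{2}\right)^{2}} \, dt = - \frac{\pi}{8 a^{3}}$.

Setting $a = 3$:
$$I = - \frac{\pi}{216}.$$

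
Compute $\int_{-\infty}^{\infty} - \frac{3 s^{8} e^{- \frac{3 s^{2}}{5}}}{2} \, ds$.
$- \frac{21875 \sqrt{15} \sqrt{\pi}}{864}$

Begin with the known integral
$$J(a) = \int_{-\infty}^{\infty} - \frac{3 e^{- a s^{2}}}{2} \, ds = - \frac{3 \sqrt{\pi}}{2 \sqrt{a}}.$$

Differentiating under the integral sign brings down a factor of $(-s^2)$:
$$\frac{dJ}{da} = \int_{-\infty}^{\infty} \frac{3 s^{2} e^{- a s^{2}}}{2} \, ds = \frac{3 \sqrt{\pi}}{4 a^{\frac{3}{2}}}.$$

Repeating $4$ times in total — each differentiation brings down another $(-s^2)$ — gives
$$\frac{d^{4}J}{da^{4}} = \int_{-\infty}^{\infty} - \frac{3 s^{8} e^{- a s^{2}}}{2} \, ds = - \frac{315 \sqrt{\pi}}{32 a^{\frac{9}{2}}},$$
and the integrand here is exactly the target integrand, so $I = - \frac{315 \sqrt{\pi}}{32 a^{\frac{9}{2}}}$.

Setting $a = \frac{3}{5}$:
$$I = - \frac{21875 \sqrt{15} \sqrt{\pi}}{864}.$$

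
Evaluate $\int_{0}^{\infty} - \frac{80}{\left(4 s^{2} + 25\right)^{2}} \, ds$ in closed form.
$- \frac{2 \pi}{25}$

Start from the standard arctangent integral
$$J(a) = \int_{0}^{\infty} - \frac{5}{a^{2} + s^{2}} \, ds = - \frac{5 \pi}{2 a}.$$

Differentiating under the integral sign with respect to $a$,
$$\frac{dJ}{da} = \int_{0}^{\infty} \frac{10 a}{\left(a^{2} + s^{2}\right)^{2}} \, ds = \frac{5 \pi}{2 a^{2}},$$
so $\int_{0}^{\infty} - \frac{5}{\left(a^{2} + s^{2}\right)^{2}} \, ds = - \frac{5 \pi}{4 a^{3}}$.

Setting $a = \frac{5}{2}$:
$$I = - \frac{2 \pi}{25}.$$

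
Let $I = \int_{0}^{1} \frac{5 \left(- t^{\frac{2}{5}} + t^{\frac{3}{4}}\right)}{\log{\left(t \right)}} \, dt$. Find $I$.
$\log{\left(\frac{3125}{1024} \right)}$

Replace the exponent $\frac{3}{4}$ by a parameter $a$: let $I(a) = \int_{0}^{1} \frac{5 \left(- t^{\frac{2}{5}} + t^{a}\right)}{\log{\left(t \right)}} \, dt$.

Since $\dfrac{\partial}{\partial a}\,t^{a} = t^{a} \ln t$, the $\ln t$ in the denominator cancels and
$$\frac{dI}{da} = \int_{0}^{1} 5 t^{a} \, dt = 5 \left[\frac{t^{a+1}}{a+1}\right]_0^1 = \frac{5}{a + 1}.$$

Integrating with respect to $a$ gives $I(a) = \log{\left(\frac{3125 \left(a + 1\right)^{5}}{16807} \right)} + C$.

At $a = \frac{2}{5}$ the integrand is identically $0$, so $I(\frac{2}{5}) = 0$. The closed form gives $0$, hence $C = 0$.

Setting $a = \frac{3}{4}$:
$$I = \log{\left(\frac{3125}{1024} \right)}.$$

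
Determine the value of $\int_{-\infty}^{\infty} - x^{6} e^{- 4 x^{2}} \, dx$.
$- \frac{15 \sqrt{\pi}}{1024}$

Begin with the known integral
$$J(a) = \int_{-\infty}^{\infty} - e^{- a x^{2}} \, dx = - \frac{\sqrt{\pi}}{\sqrt{a}}.$$

Differentiating under the integral sign brings down a factor of $(-x^2)$:
$$\frac{dJ}{da} = \int_{-\infty}^{\infty} x^{2} e^{- a x^{2}} \, dx = \frac{\sqrt{\pi}}{2 a^{\frac{3}{2}}}.$$

Repeating $3$ times in total — each differentiation brings down another $(-x^2)$ — gives
$$\frac{d^{3}J}{da^{3}} = \int_{-\infty}^{\infty} x^{6} e^{- a x^{2}} \, dx = \frac{15 \sqrt{\pi}}{8 a^{\frac{7}{2}}},$$
and the integrand here is $(-1)^{3}$ times the target integrand, so $I = (-1)^{3}\,\frac{d^{3}J}{da^{3}} = - \frac{15 \sqrt{\pi}}{8 a^{\frac{7}{2}}}$.

Setting $a = 4$:
$$I = - \frac{15 \sqrt{\pi}}{1024}.$$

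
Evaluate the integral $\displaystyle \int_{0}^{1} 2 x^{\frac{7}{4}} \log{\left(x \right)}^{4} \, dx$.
$\frac{49152}{161051}$

Begin with the known integral
$$J(a) = \int_{0}^{1} 2 x^{a} \, dx = \frac{2}{a + 1}.$$

Differentiating under the integral sign brings down a factor of $\ln x$:
$$\frac{dJ}{da} = \int_{0}^{1} 2 x^{a} \log{\left(x \right)} \, dx = - \frac{2}{\left(a + 1\right)^{2}}.$$

Repeating $4$ times in total — each differentiation brings down another $\ln x$ — gives
$$\frac{d^{4}J}{da^{4}} = \int_{0}^{1} 2 x^{a} \log{\left(x \right)}^{4} \, dx = \frac{48}{\left(a + 1\right)^{5}},$$
and the integrand here is exactly the target integrand, so $I = \frac{48}{\left(a + 1\right)^{5}}$.

Setting $a = \frac{7}{4}$:
$$I = \frac{49152}{161051}.$$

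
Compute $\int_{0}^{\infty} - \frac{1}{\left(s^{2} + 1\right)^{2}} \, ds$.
$- \frac{\pi}{4}$

Start from the standard arctangent integral
$$J(a) = \int_{0}^{\infty} - \frac{1}{a^{2} + s^{2}} \, ds = - \frac{\pi}{2 a}.$$

Differentiating under the integral sign with respect to $a$,
$$\frac{dJ}{da} = \int_{0}^{\infty} \frac{2 a}{\left(a^{2} + s^{2}\right)^{2}} \, ds = \frac{\pi}{2 a^{2}},$$
so $\int_{0}^{\infty} - \frac{1}{\left(a^{2} + s^{2}\right)^{2}} \, ds = - \frac{\pi}{4 a^{3}}$.

Setting $a = 1$:
$$I = - \frac{\pi}{4}.$$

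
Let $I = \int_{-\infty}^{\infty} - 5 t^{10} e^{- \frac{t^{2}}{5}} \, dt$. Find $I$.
$- \frac{14765625 \sqrt{5} \sqrt{\pi}}{32}$

Consider the simpler parametrised integral
$$J(a) = \int_{-\infty}^{\infty} - 5 e^{- a t^{2}} \, dt = - \frac{5 \sqrt{\pi}}{\sqrt{a}}.$$

Differentiating under the integral sign brings down a factor of $(-t^2)$:
$$\frac{dJ}{da} = \int_{-\infty}^{\infty} 5 t^{2} e^{- a t^{2}} \, dt = \frac{5 \sqrt{\pi}}{2 a^{\frac{3}{2}}}.$$

Repeating $5$ times in total — each differentiation brings down another $(-t^2)$ — gives
$$\frac{d^{5}J}{da^{5}} = \int_{-\infty}^{\infty} 5 t^{10} e^{- a t^{2}} \, dt = \frac{4725 \sqrt{\pi}}{32 a^{\frac{11}{2}}},$$
and the integrand here is $(-1)^{5}$ times the target integrand, so $I = (-1)^{5}\,\frac{d^{5}J}{da^{5}} = - \frac{4725 \sqrt{\pi}}{32 a^{\frac{11}{2}}}$.

Setting $a = \frac{1}{5}$:
$$I = - \frac{14765625 \sqrt{5} \sqrt{\pi}}{32}.$$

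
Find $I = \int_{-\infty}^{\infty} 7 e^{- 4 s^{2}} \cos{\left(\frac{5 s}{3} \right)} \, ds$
$\frac{7 \sqrt{\pi}}{2 e^{\frac{25}{144}}}$

Define $I(b) = \int_{-\infty}^{\infty} 7 e^{- 4 s^{2}} \cos{\left(b s \right)} \, ds$.

Differentiating under the integral sign,
$$I'(b) = \int_{-\infty}^{\infty} - 7 s e^{- 4 s^{2}} \sin{\left(b s \right)} \, ds.$$

Integrate $\int_{-\infty}^{\infty} s \sin(b s)\, e^{- 4 s^{2}}\, ds$ by parts with $u = \sin(b s)$ and $dv = s\, e^{- 4 s^{2}}\, ds$, giving $v = - \frac{e^{- 4 s^{2}}}{8}$. The boundary term vanishes and
$$\int_{-\infty}^{\infty} s \sin(b s)\, e^{- 4 s^{2}}\, ds = \frac{b}{8} \int_{-\infty}^{\infty} \cos(b s)\, e^{- 4 s^{2}}\, ds,$$
so $I'(b) = - \frac{b}{8}\, I(b)$.

This is a separable first-order ODE; solving with the initial condition $I(0) = \int_{-\infty}^{\infty} 7 e^{- 4 s^{2}}\,ds = \frac{7 \sqrt{\pi}}{2}$ gives
$$I(b) = \frac{7 \sqrt{\pi} e^{- \frac{b^{2}}{16}}}{2}.$$

Setting $b = \frac{5}{3}$:
$$I = \frac{7 \sqrt{\pi}}{2 e^{\frac{25}{144}}}.$$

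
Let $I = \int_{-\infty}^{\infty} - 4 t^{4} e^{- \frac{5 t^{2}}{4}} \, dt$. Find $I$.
$- \frac{96 \sqrt{5} \sqrt{\pi}}{125}$

Start from the elementary integral
$$J(a) = \int_{-\infty}^{\infty} - 4 e^{- a t^{2}} \, dt = - \frac{4 \sqrt{\pi}}{\sqrt{a}}.$$

Differentiating under the integral sign brings down a factor of $(-t^2)$:
$$\frac{dJ}{da} = \int_{-\infty}^{\infty} 4 t^{2} e^{- a t^{2}} \, dt = \frac{2 \sqrt{\pi}}{a^{\frac{3}{2}}}.$$

Repeating twice in total — each differentiation brings down another $(-t^2)$ — gives
$$\frac{d^{2}J}{da^{2}} = \int_{-\infty}^{\infty} - 4 t^{4} e^{- a t^{2}} \, dt = - \frac{3 \sqrt{\pi}}{a^{\frac{5}{2}}},$$
and the integrand here is exactly the target integrand, so $I = - \frac{3 \sqrt{\pi}}{a^{\frac{5}{2}}}$.

Setting $a = \frac{5}{4}$:
$$I = - \frac{96 \sqrt{5} \sqrt{\pi}}{125}.$$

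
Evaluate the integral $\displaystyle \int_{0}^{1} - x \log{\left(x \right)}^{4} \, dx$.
$- \frac{3}{4}$

Start from the elementary integral
$$J(a) = \int_{0}^{1} - x^{a} \, dx = - \frac{1}{a + 1}.$$

Differentiating under the integral sign brings down a factor of $\ln x$:
$$\frac{dJ}{da} = \int_{0}^{1} - x^{a} \log{\left(x \right)} \, dx = \frac{1}{\left(a + 1\right)^{2}}.$$

Repeating $4$ times in total — each differentiation brings down another $\ln x$ — gives
$$\frac{d^{4}J}{da^{4}} = \int_{0}^{1} - x^{a} \log{\left(x \right)}^{4} \, dx = - \frac{24}{\left(a + 1\right)^{5}},$$
and the integrand here is exactly the target integrand, so $I = - \frac{24}{\left(a + 1\right)^{5}}$.

Setting $a = 1$:
$$I = - \frac{3}{4}.$$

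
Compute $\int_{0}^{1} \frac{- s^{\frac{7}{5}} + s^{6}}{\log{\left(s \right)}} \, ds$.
$\log{\left(\frac{35}{12} \right)}$

Consider the one-parameter family: let $I(a) = \int_{0}^{1} \frac{- s^{\frac{7}{5}} + s^{a}}{\log{\left(s \right)}} \, ds$.

Since $\dfrac{\partial}{\partial a}\,s^{a} = s^{a} \ln s$, the $\ln s$ in the denominator cancels and
$$\frac{dI}{da} = \int_{0}^{1} s^{a} \, ds = \left[\frac{s^{a+1}}{a+1}\right]_0^1 = \frac{1}{a + 1}.$$

Integrating with respect to $a$ gives $I(a) = \log{\left(\frac{5 a}{12} + \frac{5}{12} \right)} + C$.

At $a = \frac{7}{5}$ the integrand is identically $0$, so $I(\frac{7}{5}) = 0$. The closed form gives $0$, hence $C = 0$.

Setting $a = 6$:
$$I = \log{\left(\frac{35}{12} \right)}.$$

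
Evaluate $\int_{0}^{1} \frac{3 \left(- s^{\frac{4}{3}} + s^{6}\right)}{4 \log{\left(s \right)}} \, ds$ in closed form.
$\frac{3 \log{\left(3 \right)}}{4}$

Introduce a parameter $a$ in the exponent: let $I(a) = \int_{0}^{1} \frac{3 \left(- s^{\frac{4}{3}} + s^{a}\right)}{4 \log{\left(s \right)}} \, ds$.

Since $\dfrac{\partial}{\partial a}\,s^{a} = s^{a} \ln s$, the $\ln s$ in the denominator cancels and
$$\frac{dI}{da} = \int_{0}^{1} \frac{3}{4} s^{a} \, ds = \frac{3}{4} \left[\frac{s^{a+1}}{a+1}\right]_0^1 = \frac{3}{4 \left(a + 1\right)}.$$

Integrating with respect to $a$ gives $I(a) = \log{\left(\frac{3^{\frac{3}{4}} \sqrt[4]{7} \left(a + 1\right)^{\frac{3}{4}}}{7} \right)} + C$.

At $a = \frac{4}{3}$ the integrand is identically $0$, so $I(\frac{4}{3}) = 0$. The closed form gives $0$, hence $C = 0$.

Setting $a = 6$:
$$I = \frac{3 \log{\left(3 \right)}}{4}.$$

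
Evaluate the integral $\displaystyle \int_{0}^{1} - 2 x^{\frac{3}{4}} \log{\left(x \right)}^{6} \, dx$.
$- \frac{23592960}{823543}$

Consider the simpler parametrised integral
$$J(a) = \int_{0}^{1} - 2 x^{a} \, dx = - \frac{2}{a + 1}.$$

Differentiating under the integral sign brings down a factor of $\ln x$:
$$\frac{dJ}{da} = \int_{0}^{1} - 2 x^{a} \log{\left(x \right)} \, dx = \frac{2}{\left(a + 1\right)^{2}}.$$

Repeating $6$ times in total — each differentiation brings down another $\ln x$ — gives
$$\frac{d^{6}J}{da^{6}} = \int_{0}^{1} - 2 x^{a} \log{\left(x \right)}^{6} \, dx = - \frac{1440}{\left(a + 1\right)^{7}},$$
and the integrand here is exactly the target integrand, so $I = - \frac{1440}{\left(a + 1\right)^{7}}$.

Setting $a = \frac{3}{4}$:
$$I = - \frac{23592960}{823543}.$$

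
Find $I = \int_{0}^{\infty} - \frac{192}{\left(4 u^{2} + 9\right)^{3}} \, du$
$- \frac{2 \pi}{27}$

Start from the standard arctangent integral
$$J(a) = \int_{0}^{\infty} - \frac{3}{a^{2} + u^{2}} \, du = - \frac{3 \pi}{2 a}.$$

Differentiating under the integral sign with respect to $a$,
$$\frac{dJ}{da} = \int_{0}^{\infty} \frac{6 a}{\left(a^{2} + u^{2}\right)^{2}} \, du = \frac{3 \pi}{2 a^{2}},$$
so $\int_{0}^{\infty} - \frac{3}{\left(a^{2} + u^{2}\right)^{2}} \, du = - \frac{3 \pi}{4 a^{3}}$.

Repeating — each differentiation of $1/(u^2+a^2)^j$ produces $-2ja/(u^2+a^2)^{j+1}$ — and dividing through by $-2ja$ at each step yields, after $2$ differentiations in total,
$$\int_{0}^{\infty} - \frac{3}{\left(a^{2} + u^{2}\right)^{3}} \, du = - \frac{9 \pi}{16 a^{5}}.$$

Setting $a = \frac{3}{2}$:
$$I = - \frac{2 \pi}{27}.$$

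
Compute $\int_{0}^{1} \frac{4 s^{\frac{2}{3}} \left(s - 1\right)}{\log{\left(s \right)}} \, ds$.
$- \log{\left(\frac{625}{4096} \right)}$

Introduce a parameter $a$ in the exponent: let $I(a) = \int_{0}^{1} \frac{4 \left(s^{\frac{5}{3}} - s^{a}\right)}{\log{\left(s \right)}} \, ds$.

Since $\dfrac{\partial}{\partial a}\,s^{a} = s^{a} \ln s$, the $\ln s$ in the denominator cancels and
$$\frac{dI}{da} = \int_{0}^{1} -4 s^{a} \, ds = -4 \left[\frac{s^{a+1}}{a+1}\right]_0^1 = - \frac{4}{a + 1}.$$

Integrating with respect to $a$ gives $I(a) = - \log{\left(\frac{81 \left(a + 1\right)^{4}}{4096} \right)} + C$.

At $a = \frac{5}{3}$ the integrand is identically $0$, so $I(\frac{5}{3}) = 0$. The closed form gives $0$, hence $C = 0$.

Setting $a = \frac{2}{3}$:
$$I = - \log{\left(\frac{625}{4096} \right)}.$$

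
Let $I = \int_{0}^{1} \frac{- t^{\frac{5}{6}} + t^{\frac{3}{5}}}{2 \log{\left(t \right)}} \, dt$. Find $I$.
$- \frac{\log{\left(165 \right)}}{2} + \log{\left(12 \right)}$

Consider the one-parameter family: let $I(a) = \int_{0}^{1} \frac{t^{\frac{3}{5}} - t^{a}}{2 \log{\left(t \right)}} \, dt$.

Since $\dfrac{\partial}{\partial a}\,t^{a} = t^{a} \ln t$, the $\ln t$ in the denominator cancels and
$$\frac{dI}{da} = \int_{0}^{1} - \frac{1}{2} t^{a} \, dt = - \frac{1}{2} \left[\frac{t^{a+1}}{a+1}\right]_0^1 = - \frac{1}{2 a + 2}.$$

Integrating with respect to $a$ gives $I(a) = - \log{\left(\frac{\sqrt{10} \sqrt{a + 1}}{4} \right)} + C$.

At $a = \frac{3}{5}$ the integrand is identically $0$, so $I(\frac{3}{5}) = 0$. The closed form gives $0$, hence $C = 0$.

Setting $a = \frac{5}{6}$:
$$I = - \frac{\log{\left(165 \right)}}{2} + \log{\left(12 \right)}.$$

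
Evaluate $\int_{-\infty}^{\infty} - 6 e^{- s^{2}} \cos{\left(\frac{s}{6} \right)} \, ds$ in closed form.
$- \frac{6 \sqrt{\pi}}{e^{\frac{1}{144}}}$

Define $I(b) = \int_{-\infty}^{\infty} - 6 e^{- s^{2}} \cos{\left(b s \right)} \, ds$.

Differentiating under the integral sign,
$$I'(b) = \int_{-\infty}^{\infty} 6 s e^{- s^{2}} \sin{\left(b s \right)} \, ds.$$

Integrate $\int_{-\infty}^{\infty} s \sin(b s)\, e^{- s^{2}}\, ds$ by parts with $u = \sin(b s)$ and $dv = s\, e^{- s^{2}}\, ds$, giving $v = - \frac{e^{- s^{2}}}{2}$. The boundary term vanishes and
$$\int_{-\infty}^{\infty} s \sin(b s)\, e^{- s^{2}}\, ds = \frac{b}{2} \int_{-\infty}^{\infty} \cos(b s)\, e^{- s^{2}}\, ds,$$
so $I'(b) = - \frac{b}{2}\, I(b)$.

This is a separable first-order ODE; solving with the initial condition $I(0) = \int_{-\infty}^{\infty} - 6 e^{- s^{2}}\,ds = - 6 \sqrt{\pi}$ gives
$$I(b) = - 6 \sqrt{\pi} e^{- \frac{b^{2}}{4}}.$$

Setting $b = \frac{1}{6}$:
$$I = - \frac{6 \sqrt{\pi}}{e^{\frac{1}{144}}}.$$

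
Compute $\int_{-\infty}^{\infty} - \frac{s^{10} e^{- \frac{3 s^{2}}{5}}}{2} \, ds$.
$- \frac{109375 \sqrt{15} \sqrt{\pi}}{1728}$

Begin with the known integral
$$J(a) = \int_{-\infty}^{\infty} - \frac{e^{- a s^{2}}}{2} \, ds = - \frac{\sqrt{\pi}}{2 \sqrt{a}}.$$

Differentiating under the integral sign brings down a factor of $(-s^2)$:
$$\frac{dJ}{da} = \int_{-\infty}^{\infty} \frac{s^{2} e^{- a s^{2}}}{2} \, ds = \frac{\sqrt{\pi}}{4 a^{\frac{3}{2}}}.$$

Repeating $5$ times in total — each differentiation brings down another $(-s^2)$ — gives
$$\frac{d^{5}J}{da^{5}} = \int_{-\infty}^{\infty} \frac{s^{10} e^{- a s^{2}}}{2} \, ds = \frac{945 \sqrt{\pi}}{64 a^{\frac{11}{2}}},$$
and the integrand here is $(-1)^{5}$ times the target integrand, so $I = (-1)^{5}\,\frac{d^{5}J}{da^{5}} = - \frac{945 \sqrt{\pi}}{64 a^{\frac{11}{2}}}$.

Setting $a = \frac{3}{5}$:
$$I = - \frac{109375 \sqrt{15} \sqrt{\pi}}{1728}.$$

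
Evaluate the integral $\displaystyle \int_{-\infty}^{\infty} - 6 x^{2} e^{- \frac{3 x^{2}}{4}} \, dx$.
$- \frac{8 \sqrt{3} \sqrt{\pi}}{3}$

Consider the simpler parametrised integral
$$J(a) = \int_{-\infty}^{\infty} - 6 e^{- a x^{2}} \, dx = - \frac{6 \sqrt{\pi}}{\sqrt{a}}.$$

Differentiating under the integral sign brings down a factor of $(-x^2)$:
$$\frac{dJ}{da} = \int_{-\infty}^{\infty} 6 x^{2} e^{- a x^{2}} \, dx = \frac{3 \sqrt{\pi}}{a^{\frac{3}{2}}}.$$

The integral on the left is $-I$, so $I = - \frac{3 \sqrt{\pi}}{a^{\frac{3}{2}}}$.

Setting $a = \frac{3}{4}$:
$$I = - \frac{8 \sqrt{3} \sqrt{\pi}}{3}.$$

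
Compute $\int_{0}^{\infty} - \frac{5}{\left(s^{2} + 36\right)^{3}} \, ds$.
$- \frac{5 \pi}{41472}$

Begin with the known result
$$J(a) = \int_{0}^{\infty} - \frac{5}{a^{2} + s^{2}} \, ds = - \frac{5 \pi}{2 a}.$$

Differentiating under the integral sign with respect to $a$,
$$\frac{dJ}{da} = \int_{0}^{\infty} \frac{10 a}{\left(a^{2} + s^{2}\right)^{2}} \, ds = \frac{5 \pi}{2 a^{2}},$$
so $\int_{0}^{\infty} - \frac{5}{\left(a^{2} + s^{2}\right)^{2}} \, ds = - \frac{5 \pi}{4 a^{3}}$.

Repeating — each differentiation of $1/(s^2+a^2)^j$ produces $-2ja/(s^2+a^2)^{j+1}$ — and dividing through by $-2ja$ at each step yields, after $2$ differentiations in total,
$$\int_{0}^{\infty} - \frac{5}{\left(a^{2} + s^{2}\right)^{3}} \, ds = - \frac{15 \pi}{16 a^{5}}.$$

Setting $a = 6$:
$$I = - \frac{5 \pi}{41472}.$$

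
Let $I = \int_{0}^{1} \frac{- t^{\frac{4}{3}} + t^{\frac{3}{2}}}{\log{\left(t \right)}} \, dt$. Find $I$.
$\log{\left(\frac{15}{14} \right)}$

Replace the exponent $\frac{3}{2}$ by a parameter $a$: let $I(a) = \int_{0}^{1} \frac{- t^{\frac{4}{3}} + t^{a}}{\log{\left(t \right)}} \, dt$.

Since $\dfrac{\partial}{\partial a}\,t^{a} = t^{a} \ln t$, the $\ln t$ in the denominator cancels and
$$\frac{dI}{da} = \int_{0}^{1} t^{a} \, dt = \left[\frac{t^{a+1}}{a+1}\right]_0^1 = \frac{1}{a + 1}.$$

Integrating with respect to $a$ gives $I(a) = \log{\left(\frac{3 a}{7} + \frac{3}{7} \right)} + C$.

At $a = \frac{4}{3}$ the integrand is identically $0$, so $I(\frac{4}{3}) = 0$. The closed form gives $0$, hence $C = 0$.

Setting $a = \frac{3}{2}$:
$$I = \log{\left(\frac{15}{14} \right)}.$$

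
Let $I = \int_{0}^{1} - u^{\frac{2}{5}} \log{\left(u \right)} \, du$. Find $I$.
$\frac{25}{49}$

Consider the simpler parametrised integral
$$J(a) = \int_{0}^{1} - u^{a} \, du = - \frac{1}{a + 1}.$$

Differentiating under the integral sign brings down a factor of $\ln u$:
$$\frac{dJ}{da} = \int_{0}^{1} - u^{a} \log{\left(u \right)} \, du = \frac{1}{\left(a + 1\right)^{2}}.$$

The integral on the left is $I$, so $I = \frac{1}{\left(a + 1\right)^{2}}$.

Setting $a = \frac{2}{5}$:
$$I = \frac{25}{49}.$$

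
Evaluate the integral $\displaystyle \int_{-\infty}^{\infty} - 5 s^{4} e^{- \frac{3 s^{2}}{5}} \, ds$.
$- \frac{125 \sqrt{15} \sqrt{\pi}}{36}$

Start from the elementary integral
$$J(a) = \int_{-\infty}^{\infty} - 5 e^{- a s^{2}} \, ds = - \frac{5 \sqrt{\pi}}{\sqrt{a}}.$$

Differentiating under the integral sign brings down a factor of $(-s^2)$:
$$\frac{dJ}{da} = \int_{-\infty}^{\infty} 5 s^{2} e^{- a s^{2}} \, ds = \frac{5 \sqrt{\pi}}{2 a^{\frac{3}{2}}}.$$

Repeating twice in total — each differentiation brings down another $(-s^2)$ — gives
$$\frac{d^{2}J}{da^{2}} = \int_{-\infty}^{\infty} - 5 s^{4} e^{- a s^{2}} \, ds = - \frac{15 \sqrt{\pi}}{4 a^{\frac{5}{2}}},$$
and the integrand here is exactly the target integrand, so $I = - \frac{15 \sqrt{\pi}}{4 a^{\frac{5}{2}}}$.

Setting $a = \frac{3}{5}$:
$$I = - \frac{125 \sqrt{15} \sqrt{\pi}}{36}.$$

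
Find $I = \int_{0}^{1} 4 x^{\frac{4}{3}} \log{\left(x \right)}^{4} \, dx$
$\frac{23328}{16807}$

Start from the elementary integral
$$J(a) = \int_{0}^{1} 4 x^{a} \, dx = \frac{4}{a + 1}.$$

Differentiating under the integral sign brings down a factor of $\ln x$:
$$\frac{dJ}{da} = \int_{0}^{1} 4 x^{a} \log{\left(x \right)} \, dx = - \frac{4}{\left(a + 1\right)^{2}}.$$

Repeating $4$ times in total — each differentiation brings down another $\ln x$ — gives
$$\frac{d^{4}J}{da^{4}} = \int_{0}^{1} 4 x^{a} \log{\left(x \right)}^{4} \, dx = \frac{96}{\left(a + 1\right)^{5}},$$
and the integrand here is exactly the target integrand, so $I = \frac{96}{\left(a + 1\right)^{5}}$.

Setting $a = \frac{4}{3}$:
$$I = \frac{23328}{16807}.$$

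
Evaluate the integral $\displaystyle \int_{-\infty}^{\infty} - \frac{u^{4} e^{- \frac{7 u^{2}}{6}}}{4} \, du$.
$- \frac{27 \sqrt{42} \sqrt{\pi}}{1372}$

Start from the elementary integral
$$J(a) = \int_{-\infty}^{\infty} - \frac{e^{- a u^{2}}}{4} \, du = - \frac{\sqrt{\pi}}{4 \sqrt{a}}.$$

Differentiating under the integral sign brings down a factor of $(-u^2)$:
$$\frac{dJ}{da} = \int_{-\infty}^{\infty} \frac{u^{2} e^{- a u^{2}}}{4} \, du = \frac{\sqrt{\pi}}{8 a^{\frac{3}{2}}}.$$

Repeating twice in total — each differentiation brings down another $(-u^2)$ — gives
$$\frac{d^{2}J}{da^{2}} = \int_{-\infty}^{\infty} - \frac{u^{4} e^{- a u^{2}}}{4} \, du = - \frac{3 \sqrt{\pi}}{16 a^{\frac{5}{2}}},$$
and the integrand here is exactly the target integrand, so $I = - \frac{3 \sqrt{\pi}}{16 a^{\frac{5}{2}}}$.

Setting $a = \frac{7}{6}$:
$$I = - \frac{27 \sqrt{42} \sqrt{\pi}}{1372}.$$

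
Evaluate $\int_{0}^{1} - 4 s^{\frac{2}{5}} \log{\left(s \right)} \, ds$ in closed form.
$\frac{100}{49}$

Begin with the known integral
$$J(a) = \int_{0}^{1} - 4 s^{a} \, ds = - \frac{4}{a + 1}.$$

Differentiating under the integral sign brings down a factor of $\ln s$:
$$\frac{dJ}{da} = \int_{0}^{1} - 4 s^{a} \log{\left(s \right)} \, ds = \frac{4}{\left(a + 1\right)^{2}}.$$

The integral on the left is $I$, so $I = \frac{4}{\left(a + 1\right)^{2}}$.

Setting $a = \frac{2}{5}$:
$$I = \frac{100}{49}.$$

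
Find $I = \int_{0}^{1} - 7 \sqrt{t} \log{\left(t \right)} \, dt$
$\frac{28}{9}$

Consider the simpler parametrised integral
$$J(a) = \int_{0}^{1} - 7 t^{a} \, dt = - \frac{7}{a + 1}.$$

Differentiating under the integral sign brings down a factor of $\ln t$:
$$\frac{dJ}{da} = \int_{0}^{1} - 7 t^{a} \log{\left(t \right)} \, dt = \frac{7}{\left(a + 1\right)^{2}}.$$

The integral on the left is $I$, so $I = \frac{7}{\left(a + 1\right)^{2}}$.

Setting $a = \frac{1}{2}$:
$$I = \frac{28}{9}.$$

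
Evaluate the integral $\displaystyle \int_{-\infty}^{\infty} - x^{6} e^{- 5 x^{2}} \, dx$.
$- \frac{3 \sqrt{5} \sqrt{\pi}}{1000}$

Consider the simpler parametrised integral
$$J(a) = \int_{-\infty}^{\infty} - e^{- a x^{2}} \, dx = - \frac{\sqrt{\pi}}{\sqrt{a}}.$$

Differentiating under the integral sign brings down a factor of $(-x^2)$:
$$\frac{dJ}{da} = \int_{-\infty}^{\infty} x^{2} e^{- a x^{2}} \, dx = \frac{\sqrt{\pi}}{2 a^{\frac{3}{2}}}.$$

Repeating $3$ times in total — each differentiation brings down another $(-x^2)$ — gives
$$\frac{d^{3}J}{da^{3}} = \int_{-\infty}^{\infty} x^{6} e^{- a x^{2}} \, dx = \frac{15 \sqrt{\pi}}{8 a^{\frac{7}{2}}},$$
and the integrand here is $(-1)^{3}$ times the target integrand, so $I = (-1)^{3}\,\frac{d^{3}J}{da^{3}} = - \frac{15 \sqrt{\pi}}{8 a^{\frac{7}{2}}}$.

Setting $a = 5$:
$$I = - \frac{3 \sqrt{5} \sqrt{\pi}}{1000}.$$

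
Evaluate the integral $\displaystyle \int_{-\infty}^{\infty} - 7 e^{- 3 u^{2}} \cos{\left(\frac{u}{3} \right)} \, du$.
$- \frac{7 \sqrt{3} \sqrt{\pi}}{3 e^{\frac{1}{108}}}$

Define $I(b) = \int_{-\infty}^{\infty} - 7 e^{- 3 u^{2}} \cos{\left(b u \right)} \, du$.

Differentiating under the integral sign,
$$I'(b) = \int_{-\infty}^{\infty} 7 u e^{- 3 u^{2}} \sin{\left(b u \right)} \, du.$$

Integrate $\int_{-\infty}^{\infty} u \sin(b u)\, e^{- 3 u^{2}}\, du$ by parts with $w = \sin(b u)$ and $dv = u\, e^{- 3 u^{2}}\, du$, giving $v = - \frac{e^{- 3 u^{2}}}{6}$. The boundary term vanishes and
$$\int_{-\infty}^{\infty} u \sin(b u)\, e^{- 3 u^{2}}\, du = \frac{b}{6} \int_{-\infty}^{\infty} \cos(b u)\, e^{- 3 u^{2}}\, du,$$
so $I'(b) = - \frac{b}{6}\, I(b)$.

This is a separable first-order ODE; solving with the initial condition $I(0) = \int_{-\infty}^{\infty} - 7 e^{- 3 u^{2}}\,du = - \frac{7 \sqrt{3} \sqrt{\pi}}{3}$ gives
$$I(b) = - \frac{7 \sqrt{3} \sqrt{\pi} e^{- \frac{b^{2}}{12}}}{3}.$$

Setting $b = \frac{1}{3}$:
$$I = - \frac{7 \sqrt{3} \sqrt{\pi}}{3 e^{\frac{1}{108}}}.$$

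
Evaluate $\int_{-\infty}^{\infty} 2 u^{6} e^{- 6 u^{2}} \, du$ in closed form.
$\frac{5 \sqrt{6} \sqrt{\pi}}{1728}$

Begin with the known integral
$$J(a) = \int_{-\infty}^{\infty} 2 e^{- a u^{2}} \, du = \frac{2 \sqrt{\pi}}{\sqrt{a}}.$$

Differentiating under the integral sign brings down a factor of $(-u^2)$:
$$\frac{dJ}{da} = \int_{-\infty}^{\infty} - 2 u^{2} e^{- a u^{2}} \, du = - \frac{\sqrt{\pi}}{a^{\frac{3}{2}}}.$$

Repeating $3$ times in total — each differentiation brings down another $(-u^2)$ — gives
$$\frac{d^{3}J}{da^{3}} = \int_{-\infty}^{\infty} - 2 u^{6} e^{- a u^{2}} \, du = - \frac{15 \sqrt{\pi}}{4 a^{\frac{7}{2}}},$$
and the integrand here is $(-1)^{3}$ times the target integrand, so $I = (-1)^{3}\,\frac{d^{3}J}{da^{3}} = \frac{15 \sqrt{\pi}}{4 a^{\frac{7}{2}}}$.

Setting $a = 6$:
$$I = \frac{5 \sqrt{6} \sqrt{\pi}}{1728}.$$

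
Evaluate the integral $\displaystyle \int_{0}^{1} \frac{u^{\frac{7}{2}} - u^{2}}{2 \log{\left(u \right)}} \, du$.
$- \frac{\log{\left(2 \right)}}{2} + \frac{\log{\left(3 \right)}}{2}$

Replace the exponent $2$ by a parameter $a$: let $I(a) = \int_{0}^{1} \frac{u^{\frac{7}{2}} - u^{a}}{2 \log{\left(u \right)}} \, du$.

Since $\dfrac{\partial}{\partial a}\,u^{a} = u^{a} \ln u$, the $\ln u$ in the denominator cancels and
$$\frac{dI}{da} = \int_{0}^{1} - \frac{1}{2} u^{a} \, du = - \frac{1}{2} \left[\frac{u^{a+1}}{a+1}\right]_0^1 = - \frac{1}{2 a + 2}.$$

Integrating with respect to $a$ gives $I(a) = - \frac{\log{\left(a + 1 \right)}}{2} - \frac{\log{\left(2 \right)}}{2} + \log{\left(3 \right)} + C$.

At $a = \frac{7}{2}$ the integrand is identically $0$, so $I(\frac{7}{2}) = 0$. The closed form gives $0$, hence $C = 0$.

Setting $a = 2$:
$$I = - \frac{\log{\left(2 \right)}}{2} + \frac{\log{\left(3 \right)}}{2}.$$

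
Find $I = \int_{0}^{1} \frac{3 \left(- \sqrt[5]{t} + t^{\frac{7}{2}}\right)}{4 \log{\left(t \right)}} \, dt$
$\log{\left(\frac{15^{\frac{3}{4}} \sqrt{2}}{4} \right)}$

Consider the one-parameter family: let $I(a) = \int_{0}^{1} \frac{3 \left(t^{\frac{7}{2}} - t^{a}\right)}{4 \log{\left(t \right)}} \, dt$.

Since $\dfrac{\partial}{\partial a}\,t^{a} = t^{a} \ln t$, the $\ln t$ in the denominator cancels and
$$\frac{dI}{da} = \int_{0}^{1} - \frac{3}{4} t^{a} \, dt = - \frac{3}{4} \left[\frac{t^{a+1}}{a+1}\right]_0^1 = - \frac{3}{4 a + 4}.$$

Integrating with respect to $a$ gives $I(a) = - \frac{3 \log{\left(a + 1 \right)}}{4} - \frac{3 \log{\left(2 \right)}}{4} + \frac{3 \log{\left(3 \right)}}{2} + C$.

At $a = \frac{7}{2}$ the integrand is identically $0$, so $I(\frac{7}{2}) = 0$. The closed form gives $0$, hence $C = 0$.

Setting $a = \frac{1}{5}$:
$$I = \log{\left(\frac{15^{\frac{3}{4}} \sqrt{2}}{4} \right)}.$$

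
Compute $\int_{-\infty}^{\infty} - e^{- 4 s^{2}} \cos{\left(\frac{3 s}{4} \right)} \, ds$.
$- \frac{\sqrt{\pi}}{2 e^{\frac{9}{256}}}$

Let $b$ denote the cosine frequency and define $I(b) = \int_{-\infty}^{\infty} - e^{- 4 s^{2}} \cos{\left(b s \right)} \, ds$.

Differentiating under the integral sign,
$$I'(b) = \int_{-\infty}^{\infty} s e^{- 4 s^{2}} \sin{\left(b s \right)} \, ds.$$

Integrate $\int_{-\infty}^{\infty} s \sin(b s)\, e^{- 4 s^{2}}\, ds$ by parts with $u = \sin(b s)$ and $dv = s\, e^{- 4 s^{2}}\, ds$, giving $v = - \frac{e^{- 4 s^{2}}}{8}$. The boundary term vanishes and
$$\int_{-\infty}^{\infty} s \sin(b s)\, e^{- 4 s^{2}}\, ds = \frac{b}{8} \int_{-\infty}^{\infty} \cos(b s)\, e^{- 4 s^{2}}\, ds,$$
so $I'(b) = - \frac{b}{8}\, I(b)$.

This is a separable first-order ODE; solving with the initial condition $I(0) = \int_{-\infty}^{\infty} - e^{- 4 s^{2}}\,ds = - \frac{\sqrt{\pi}}{2}$ gives
$$I(b) = - \frac{\sqrt{\pi} e^{- \frac{b^{2}}{16}}}{2}.$$

Setting $b = \frac{3}{4}$:
$$I = - \frac{\sqrt{\pi}}{2 e^{\frac{9}{256}}}.$$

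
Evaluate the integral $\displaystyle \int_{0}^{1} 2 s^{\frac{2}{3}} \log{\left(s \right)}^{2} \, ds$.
$\frac{108}{125}$

Begin with the known integral
$$J(a) = \int_{0}^{1} 2 s^{a} \, ds = \frac{2}{a + 1}.$$

Differentiating under the integral sign brings down a factor of $\ln s$:
$$\frac{dJ}{da} = \int_{0}^{1} 2 s^{a} \log{\left(s \right)} \, ds = - \frac{2}{\left(a + 1\right)^{2}}.$$

Repeating twice in total — each differentiation brings down another $\ln s$ — gives
$$\frac{d^{2}J}{da^{2}} = \int_{0}^{1} 2 s^{a} \log{\left(s \right)}^{2} \, ds = \frac{4}{\left(a + 1\right)^{3}},$$
and the integrand here is exactly the target integrand, so $I = \frac{4}{\left(a + 1\right)^{3}}$.

Setting $a = \frac{2}{3}$:
$$I = \frac{108}{125}.$$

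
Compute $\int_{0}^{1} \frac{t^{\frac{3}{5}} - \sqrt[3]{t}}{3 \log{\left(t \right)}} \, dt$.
$- \frac{\log{\left(5 \right)}}{3} + \frac{\log{\left(6 \right)}}{3}$

Consider the one-parameter family: let $I(a) = \int_{0}^{1} \frac{- \sqrt[3]{t} + t^{a}}{3 \log{\left(t \right)}} \, dt$.

Since $\dfrac{\partial}{\partial a}\,t^{a} = t^{a} \ln t$, the $\ln t$ in the denominator cancels and
$$\frac{dI}{da} = \int_{0}^{1} \frac{1}{3} t^{a} \, dt = \frac{1}{3} \left[\frac{t^{a+1}}{a+1}\right]_0^1 = \frac{1}{3 \left(a + 1\right)}.$$

Integrating with respect to $a$ gives $I(a) = \log{\left(\frac{\sqrt[3]{6} \sqrt[3]{a + 1}}{2} \right)} + C$.

At $a = \frac{1}{3}$ the integrand is identically $0$, so $I(\frac{1}{3}) = 0$. The closed form gives $0$, hence $C = 0$.

Setting $a = \frac{3}{5}$:
$$I = - \frac{\log{\left(5 \right)}}{3} + \frac{\log{\left(6 \right)}}{3}.$$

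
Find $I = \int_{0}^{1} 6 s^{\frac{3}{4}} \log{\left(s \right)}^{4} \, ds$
$\frac{147456}{16807}$

Consider the simpler parametrised integral
$$J(a) = \int_{0}^{1} 6 s^{a} \, ds = \frac{6}{a + 1}.$$

Differentiating under the integral sign brings down a factor of $\ln s$:
$$\frac{dJ}{da} = \int_{0}^{1} 6 s^{a} \log{\left(s \right)} \, ds = - \frac{6}{\left(a + 1\right)^{2}}.$$

Repeating $4$ times in total — each differentiation brings down another $\ln s$ — gives
$$\frac{d^{4}J}{da^{4}} = \int_{0}^{1} 6 s^{a} \log{\left(s \right)}^{4} \, ds = \frac{144}{\left(a + 1\right)^{5}},$$
and the integrand here is exactly the target integrand, so $I = \frac{144}{\left(a + 1\right)^{5}}$.

Setting $a = \frac{3}{4}$:
$$I = \frac{147456}{16807}.$$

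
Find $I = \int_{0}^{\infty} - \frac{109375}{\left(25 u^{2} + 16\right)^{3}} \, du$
$- \frac{65625 \pi}{16384}$

Begin with the known result
$$J(a) = \int_{0}^{\infty} - \frac{7}{a^{2} + u^{2}} \, du = - \frac{7 \pi}{2 a}.$$

Differentiating under the integral sign with respect to $a$,
$$\frac{dJ}{da} = \int_{0}^{\infty} \frac{14 a}{\left(a^{2} + u^{2}\right)^{2}} \, du = \frac{7 \pi}{2 a^{2}},$$
so $\int_{0}^{\infty} - \frac{7}{\left(a^{2} + u^{2}\right)^{2}} \, du = - \frac{7 \pi}{4 a^{3}}$.

Repeating — each differentiation of $1/(u^2+a^2)^j$ produces $-2ja/(u^2+a^2)^{j+1}$ — and dividing through by $-2ja$ at each step yields, after $2$ differentiations in total,
$$\int_{0}^{\infty} - \frac{7}{\left(a^{2} + u^{2}\right)^{3}} \, du = - \frac{21 \pi}{16 a^{5}}.$$

Setting $a = \frac{4}{5}$:
$$I = - \frac{65625 \pi}{16384}.$$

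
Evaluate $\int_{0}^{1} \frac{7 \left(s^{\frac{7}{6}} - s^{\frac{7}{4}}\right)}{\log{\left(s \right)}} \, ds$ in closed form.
$- \log{\left(\frac{42618442977}{8031810176} \right)}$

Consider the one-parameter family: let $I(a) = \int_{0}^{1} \frac{7 \left(s^{\frac{7}{6}} - s^{a}\right)}{\log{\left(s \right)}} \, ds$.

Since $\dfrac{\partial}{\partial a}\,s^{a} = s^{a} \ln s$, the $\ln s$ in the denominator cancels and
$$\frac{dI}{da} = \int_{0}^{1} -7 s^{a} \, ds = -7 \left[\frac{s^{a+1}}{a+1}\right]_0^1 = - \frac{7}{a + 1}.$$

Integrating with respect to $a$ gives $I(a) = - \log{\left(\frac{279936 \left(a + 1\right)^{7}}{62748517} \right)} + C$.

At $a = \frac{7}{6}$ the integrand is identically $0$, so $I(\frac{7}{6}) = 0$. The closed form gives $0$, hence $C = 0$.

Setting $a = \frac{7}{4}$:
$$I = - \log{\left(\frac{42618442977}{8031810176} \right)}.$$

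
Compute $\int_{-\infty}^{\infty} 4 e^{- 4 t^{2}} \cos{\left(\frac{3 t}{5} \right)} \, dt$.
$\frac{2 \sqrt{\pi}}{e^{\frac{9}{400}}}$

Let $b$ denote the cosine frequency and define $I(b) = \int_{-\infty}^{\infty} 4 e^{- 4 t^{2}} \cos{\left(b t \right)} \, dt$.

Differentiating under the integral sign,
$$I'(b) = \int_{-\infty}^{\infty} - 4 t e^{- 4 t^{2}} \sin{\left(b t \right)} \, dt.$$

Integrate $\int_{-\infty}^{\infty} t \sin(b t)\, e^{- 4 t^{2}}\, dt$ by parts with $u = \sin(b t)$ and $dv = t\, e^{- 4 t^{2}}\, dt$, giving $v = - \frac{e^{- 4 t^{2}}}{8}$. The boundary term vanishes and
$$\int_{-\infty}^{\infty} t \sin(b t)\, e^{- 4 t^{2}}\, dt = \frac{b}{8} \int_{-\infty}^{\infty} \cos(b t)\, e^{- 4 t^{2}}\, dt,$$
so $I'(b) = - \frac{b}{8}\, I(b)$.

This is a separable first-order ODE; solving with the initial condition $I(0) = \int_{-\infty}^{\infty} 4 e^{- 4 t^{2}}\,dt = 2 \sqrt{\pi}$ gives
$$I(b) = 2 \sqrt{\pi} e^{- \frac{b^{2}}{16}}.$$

Setting $b = \frac{3}{5}$:
$$I = \frac{2 \sqrt{\pi}}{e^{\frac{9}{400}}}.$$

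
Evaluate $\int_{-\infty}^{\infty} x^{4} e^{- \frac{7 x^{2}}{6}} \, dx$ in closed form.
$\frac{27 \sqrt{42} \sqrt{\pi}}{343}$

Begin with the known integral
$$J(a) = \int_{-\infty}^{\infty} e^{- a x^{2}} \, dx = \frac{\sqrt{\pi}}{\sqrt{a}}.$$

Differentiating under the integral sign brings down a factor of $(-x^2)$:
$$\frac{dJ}{da} = \int_{-\infty}^{\infty} - x^{2} e^{- a x^{2}} \, dx = - \frac{\sqrt{\pi}}{2 a^{\frac{3}{2}}}.$$

Repeating twice in total — each differentiation brings down another $(-x^2)$ — gives
$$\frac{d^{2}J}{da^{2}} = \int_{-\infty}^{\infty} x^{4} e^{- a x^{2}} \, dx = \frac{3 \sqrt{\pi}}{4 a^{\frac{5}{2}}},$$
and the integrand here is exactly the target integrand, so $I = \frac{3 \sqrt{\pi}}{4 a^{\frac{5}{2}}}$.

Setting $a = \frac{7}{6}$:
$$I = \frac{27 \sqrt{42} \sqrt{\pi}}{343}.$$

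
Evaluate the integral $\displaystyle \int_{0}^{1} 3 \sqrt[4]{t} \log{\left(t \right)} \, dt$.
$- \frac{48}{25}$

Start from the elementary integral
$$J(a) = \int_{0}^{1} 3 t^{a} \, dt = \frac{3}{a + 1}.$$

Differentiating under the integral sign brings down a factor of $\ln t$:
$$\frac{dJ}{da} = \int_{0}^{1} 3 t^{a} \log{\left(t \right)} \, dt = - \frac{3}{\left(a + 1\right)^{2}}.$$

The integral on the left is $I$, so $I = - \frac{3}{\left(a + 1\right)^{2}}$.

Setting $a = \frac{1}{4}$:
$$I = - \frac{48}{25}.$$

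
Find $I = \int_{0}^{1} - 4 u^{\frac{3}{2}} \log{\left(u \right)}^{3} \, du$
$\frac{384}{625}$

Begin with the known integral
$$J(a) = \int_{0}^{1} - 4 u^{a} \, du = - \frac{4}{a + 1}.$$

Differentiating under the integral sign brings down a factor of $\ln u$:
$$\frac{dJ}{da} = \int_{0}^{1} - 4 u^{a} \log{\left(u \right)} \, du = \frac{4}{\left(a + 1\right)^{2}}.$$

Repeating $3$ times in total — each differentiation brings down another $\ln u$ — gives
$$\frac{d^{3}J}{da^{3}} = \int_{0}^{1} - 4 u^{a} \log{\left(u \right)}^{3} \, du = \frac{24}{\left(a + 1\right)^{4}},$$
and the integrand here is exactly the target integrand, so $I = \frac{24}{\left(a + 1\right)^{4}}$.

Setting $a = \frac{3}{2}$:
$$I = \frac{384}{625}.$$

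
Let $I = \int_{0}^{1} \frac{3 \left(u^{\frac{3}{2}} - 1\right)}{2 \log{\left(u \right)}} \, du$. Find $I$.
$\log{\left(\frac{5 \sqrt{10}}{4} \right)}$

Introduce a parameter $a$ in the exponent: let $I(a) = \int_{0}^{1} \frac{3 \left(u^{a} - 1\right)}{2 \log{\left(u \right)}} \, du$.

Since $\dfrac{\partial}{\partial a}\,u^{a} = u^{a} \ln u$, the $\ln u$ in the denominator cancels and
$$\frac{dI}{da} = \int_{0}^{1} \frac{3}{2} u^{a} \, du = \frac{3}{2} \left[\frac{u^{a+1}}{a+1}\right]_0^1 = \frac{3}{2 \left(a + 1\right)}.$$

Integrating with respect to $a$ gives $I(a) = \frac{3 \log{\left(a + 1 \right)}}{2} + C$.

At $a = 0$ the integrand is identically $0$, so $I(0) = 0$. The closed form gives $0$, hence $C = 0$.

Setting $a = \frac{3}{2}$:
$$I = \log{\left(\frac{5 \sqrt{10}}{4} \right)}.$$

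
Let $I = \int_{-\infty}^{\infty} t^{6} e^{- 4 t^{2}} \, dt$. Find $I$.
$\frac{15 \sqrt{\pi}}{1024}$

Start from the elementary integral
$$J(a) = \int_{-\infty}^{\infty} e^{- a t^{2}} \, dt = \frac{\sqrt{\pi}}{\sqrt{a}}.$$

Differentiating under the integral sign brings down a factor of $(-t^2)$:
$$\frac{dJ}{da} = \int_{-\infty}^{\infty} - t^{2} e^{- a t^{2}} \, dt = - \frac{\sqrt{\pi}}{2 a^{\frac{3}{2}}}.$$

Repeating $3$ times in total — each differentiation brings down another $(-t^2)$ — gives
$$\frac{d^{3}J}{da^{3}} = \int_{-\infty}^{\infty} - t^{6} e^{- a t^{2}} \, dt = - \frac{15 \sqrt{\pi}}{8 a^{\frac{7}{2}}},$$
and the integrand here is $(-1)^{3}$ times the target integrand, so $I = (-1)^{3}\,\frac{d^{3}J}{da^{3}} = \frac{15 \sqrt{\pi}}{8 a^{\frac{7}{2}}}$.

Setting $a = 4$:
$$I = \frac{15 \sqrt{\pi}}{1024}.$$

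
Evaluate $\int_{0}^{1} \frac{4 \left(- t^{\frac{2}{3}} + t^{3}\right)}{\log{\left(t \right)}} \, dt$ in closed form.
$\log{\left(\frac{20736}{625} \right)}$

Consider the one-parameter family: let $I(a) = \int_{0}^{1} \frac{4 \left(- t^{\frac{2}{3}} + t^{a}\right)}{\log{\left(t \right)}} \, dt$.

Since $\dfrac{\partial}{\partial a}\,t^{a} = t^{a} \ln t$, the $\ln t$ in the denominator cancels and
$$\frac{dI}{da} = \int_{0}^{1} 4 t^{a} \, dt = 4 \left[\frac{t^{a+1}}{a+1}\right]_0^1 = \frac{4}{a + 1}.$$

Integrating with respect to $a$ gives $I(a) = \log{\left(\frac{81 \left(a + 1\right)^{4}}{625} \right)} + C$.

At $a = \frac{2}{3}$ the integrand is identically $0$, so $I(\frac{2}{3}) = 0$. The closed form gives $0$, hence $C = 0$.

Setting $a = 3$:
$$I = \log{\left(\frac{20736}{625} \right)}.$$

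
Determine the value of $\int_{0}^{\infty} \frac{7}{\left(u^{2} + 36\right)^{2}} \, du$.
$\frac{7 \pi}{864}$

Start from the standard arctangent integral
$$J(a) = \int_{0}^{\infty} \frac{7}{a^{2} + u^{2}} \, du = \frac{7 \pi}{2 a}.$$

Differentiating under the integral sign with respect to $a$,
$$\frac{dJ}{da} = \int_{0}^{\infty} - \frac{14 a}{\left(a^{2} + u^{2}\right)^{2}} \, du = - \frac{7 \pi}{2 a^{2}},$$
so $\int_{0}^{\infty} \frac{7}{\left(a^{2} + u^{2}\right)^{2}} \, du = \frac{7 \pi}{4 a^{3}}$.

Setting $a = 6$:
$$I = \frac{7 \pi}{864}.$$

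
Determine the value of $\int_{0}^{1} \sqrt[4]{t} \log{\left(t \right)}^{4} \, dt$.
$\frac{24576}{3125}$

Begin with the known integral
$$J(a) = \int_{0}^{1} t^{a} \, dt = \frac{1}{a + 1}.$$

Differentiating under the integral sign brings down a factor of $\ln t$:
$$\frac{dJ}{da} = \int_{0}^{1} t^{a} \log{\left(t \right)} \, dt = - \frac{1}{\left(a + 1\right)^{2}}.$$

Repeating $4$ times in total — each differentiation brings down another $\ln t$ — gives
$$\frac{d^{4}J}{da^{4}} = \int_{0}^{1} t^{a} \log{\left(t \right)}^{4} \, dt = \frac{24}{\left(a + 1\right)^{5}},$$
and the integrand here is exactly the target integrand, so $I = \frac{24}{\left(a + 1\right)^{5}}$.

Setting $a = \frac{1}{4}$:
$$I = \frac{24576}{3125}.$$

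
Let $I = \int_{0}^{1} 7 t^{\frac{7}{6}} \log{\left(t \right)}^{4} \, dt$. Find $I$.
$\frac{1306368}{371293}$

Start from the elementary integral
$$J(a) = \int_{0}^{1} 7 t^{a} \, dt = \frac{7}{a + 1}.$$

Differentiating under the integral sign brings down a factor of $\ln t$:
$$\frac{dJ}{da} = \int_{0}^{1} 7 t^{a} \log{\left(t \right)} \, dt = - \frac{7}{\left(a + 1\right)^{2}}.$$

Repeating $4$ times in total — each differentiation brings down another $\ln t$ — gives
$$\frac{d^{4}J}{da^{4}} = \int_{0}^{1} 7 t^{a} \log{\left(t \right)}^{4} \, dt = \frac{168}{\left(a + 1\right)^{5}},$$
and the integrand here is exactly the target integrand, so $I = \frac{168}{\left(a + 1\right)^{5}}$.

Setting $a = \frac{7}{6}$:
$$I = \frac{1306368}{371293}.$$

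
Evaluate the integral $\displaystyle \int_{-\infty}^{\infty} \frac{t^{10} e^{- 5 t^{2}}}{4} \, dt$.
$\frac{189 \sqrt{5} \sqrt{\pi}}{400000}$

Begin with the known integral
$$J(a) = \int_{-\infty}^{\infty} \frac{e^{- a t^{2}}}{4} \, dt = \frac{\sqrt{\pi}}{4 \sqrt{a}}.$$

Differentiating under the integral sign brings down a factor of $(-t^2)$:
$$\frac{dJ}{da} = \int_{-\infty}^{\infty} - \frac{t^{2} e^{- a t^{2}}}{4} \, dt = - \frac{\sqrt{\pi}}{8 a^{\frac{3}{2}}}.$$

Repeating $5$ times in total — each differentiation brings down another $(-t^2)$ — gives
$$\frac{d^{5}J}{da^{5}} = \int_{-\infty}^{\infty} - \frac{t^{10} e^{- a t^{2}}}{4} \, dt = - \frac{945 \sqrt{\pi}}{128 a^{\frac{11}{2}}},$$
and the integrand here is $(-1)^{5}$ times the target integrand, so $I = (-1)^{5}\,\frac{d^{5}J}{da^{5}} = \frac{945 \sqrt{\pi}}{128 a^{\frac{11}{2}}}$.

Setting $a = 5$:
$$I = \frac{189 \sqrt{5} \sqrt{\pi}}{400000}.$$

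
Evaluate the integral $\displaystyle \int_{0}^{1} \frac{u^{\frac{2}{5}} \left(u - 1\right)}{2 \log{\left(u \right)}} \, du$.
$- \frac{\log{\left(7 \right)}}{2} + \frac{\log{\left(12 \right)}}{2}$

Replace the exponent $\frac{2}{5}$ by a parameter $a$: let $I(a) = \int_{0}^{1} \frac{u^{\frac{7}{5}} - u^{a}}{2 \log{\left(u \right)}} \, du$.

Since $\dfrac{\partial}{\partial a}\,u^{a} = u^{a} \ln u$, the $\ln u$ in the denominator cancels and
$$\frac{dI}{da} = \int_{0}^{1} - \frac{1}{2} u^{a} \, du = - \frac{1}{2} \left[\frac{u^{a+1}}{a+1}\right]_0^1 = - \frac{1}{2 a + 2}.$$

Integrating with respect to $a$ gives $I(a) = - \frac{\log{\left(a + 1 \right)}}{2} - \frac{\log{\left(5 \right)}}{2} + \frac{\log{\left(12 \right)}}{2} + C$.

At $a = \frac{7}{5}$ the integrand is identically $0$, so $I(\frac{7}{5}) = 0$. The closed form gives $0$, hence $C = 0$.

Setting $a = \frac{2}{5}$:
$$I = - \frac{\log{\left(7 \right)}}{2} + \frac{\log{\left(12 \right)}}{2}.$$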